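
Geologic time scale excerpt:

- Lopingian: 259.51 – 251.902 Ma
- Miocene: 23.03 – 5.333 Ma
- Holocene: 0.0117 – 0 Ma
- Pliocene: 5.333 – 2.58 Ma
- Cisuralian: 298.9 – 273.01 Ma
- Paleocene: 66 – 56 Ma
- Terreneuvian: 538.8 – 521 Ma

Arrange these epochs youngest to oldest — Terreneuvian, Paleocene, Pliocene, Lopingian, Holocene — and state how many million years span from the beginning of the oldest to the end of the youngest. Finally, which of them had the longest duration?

From the excerpt: Terreneuvian 538.8–521; Paleocene 66–56; Pliocene 5.333–2.58; Lopingian 259.51–251.902; Holocene 0.0117–0 (Ma).
Larger Ma is earlier, so the oldest is Terreneuvian and the youngest is Holocene; youngest to oldest: Holocene, Pliocene, Paleocene, Lopingian, Terreneuvian.
Oldest start 538.8 minus youngest end 0 gives 538.8 Myr overall.
Individual lengths (start − end): Pliocene 2.753; Paleocene 10; Lopingian 7.608; Terreneuvian 17.8; Holocene 0.0117. The largest is Terreneuvian at 17.8 Myr.

Holocene, Pliocene, Paleocene, Lopingian, Terreneuvian; total span 538.8 Myr; longest is Terreneuvian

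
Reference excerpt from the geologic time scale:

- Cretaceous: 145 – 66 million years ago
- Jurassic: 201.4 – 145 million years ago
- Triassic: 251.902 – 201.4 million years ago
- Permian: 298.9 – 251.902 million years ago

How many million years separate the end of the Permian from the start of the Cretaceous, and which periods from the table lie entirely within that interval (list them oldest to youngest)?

The Permian closes at 251.902 Ma and the Cretaceous opens at 145 Ma, so the interval is 251.902 − 145 = 106.902 Myr.
A period fits inside if it starts at or after 251.902 Ma and ends at or before 145 Ma; oldest first that gives Triassic, Jurassic.

106.902 million years; Triassic, Jurassic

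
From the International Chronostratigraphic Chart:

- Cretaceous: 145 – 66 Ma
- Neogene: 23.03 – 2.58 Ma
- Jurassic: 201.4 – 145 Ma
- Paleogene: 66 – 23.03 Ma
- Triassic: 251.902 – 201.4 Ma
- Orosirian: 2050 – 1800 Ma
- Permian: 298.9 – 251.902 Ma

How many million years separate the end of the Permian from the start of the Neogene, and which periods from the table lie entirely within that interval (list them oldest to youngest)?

The Permian closes at 251.902 Ma and the Neogene opens at 23.03 Ma, so the interval is 251.902 − 23.03 = 228.872 Myr.
A period fits inside if it starts at or after 251.902 Ma and ends at or before 23.03 Ma; oldest first that gives Triassic, Jurassic, Cretaceous, Paleogene.

228.872 million years; Triassic, Jurassic, Cretaceous, Paleogene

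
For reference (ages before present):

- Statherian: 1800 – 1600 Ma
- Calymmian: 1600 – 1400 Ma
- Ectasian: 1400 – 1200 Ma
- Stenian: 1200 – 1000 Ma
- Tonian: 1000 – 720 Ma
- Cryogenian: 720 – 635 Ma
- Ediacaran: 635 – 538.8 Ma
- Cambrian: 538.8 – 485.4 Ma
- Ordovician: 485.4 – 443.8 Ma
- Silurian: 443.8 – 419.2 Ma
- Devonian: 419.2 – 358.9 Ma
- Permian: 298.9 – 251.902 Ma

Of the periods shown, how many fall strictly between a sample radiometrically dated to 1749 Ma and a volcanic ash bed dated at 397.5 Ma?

1749 Ma sits inside the Statherian (1800–1600) and 397.5 Ma inside the Devonian (419.2–358.9); neither of those is wholly between the two dates.
The listed periods lying completely between them are Calymmian, Ectasian, Stenian, Tonian, Cryogenian, Ediacaran, Cambrian, Ordovician, Silurian — 9 in all.

9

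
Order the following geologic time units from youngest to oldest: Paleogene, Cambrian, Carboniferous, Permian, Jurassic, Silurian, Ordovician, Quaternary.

Quaternary, then Paleogene, then Jurassic, then Permian, then Carboniferous, then Silurian, then Ordovician, then Cambrian

Era membership (oldest first within each) — Paleozoic: Cambrian, Ordovician, Silurian, Carboniferous, Permian; Mesozoic: Jurassic; Cenozoic: Paleogene, Quaternary. Paleozoic precedes Mesozoic, which precedes Cenozoic. Concatenating the groups in that era order and then reversing gives youngest to oldest.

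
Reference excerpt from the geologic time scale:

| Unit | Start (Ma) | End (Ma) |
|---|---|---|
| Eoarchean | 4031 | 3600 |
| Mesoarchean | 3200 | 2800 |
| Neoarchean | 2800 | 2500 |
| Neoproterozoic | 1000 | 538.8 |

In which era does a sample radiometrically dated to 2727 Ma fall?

2727 Ma lies between 2800 and 2500 Ma, so it falls in the Neoarchean.

Neoarchean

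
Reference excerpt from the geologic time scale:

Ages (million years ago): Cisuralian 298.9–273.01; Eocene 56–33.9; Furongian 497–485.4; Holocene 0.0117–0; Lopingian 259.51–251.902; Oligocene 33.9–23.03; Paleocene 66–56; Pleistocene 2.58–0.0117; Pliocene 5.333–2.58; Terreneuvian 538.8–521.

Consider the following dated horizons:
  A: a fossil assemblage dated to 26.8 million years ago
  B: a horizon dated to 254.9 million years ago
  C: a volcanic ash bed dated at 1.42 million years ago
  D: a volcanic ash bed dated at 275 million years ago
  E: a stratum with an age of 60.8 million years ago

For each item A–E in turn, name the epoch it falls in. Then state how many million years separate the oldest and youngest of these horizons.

A: 26.8 Ma lies in 33.9–23.03 Ma, so Oligocene.
B: 254.9 Ma lies in 259.51–251.902 Ma, so Lopingian.
C: 1.42 Ma lies in 2.58–0.0117 Ma, so Pleistocene.
D: 275 Ma lies in 298.9–273.01 Ma, so Cisuralian.
E: 60.8 Ma lies in 66–56 Ma, so Paleocene.
Oldest = 275 Ma, youngest = 1.42 Ma → span 273.58 Myr.

A — Oligocene; B — Lopingian; C — Pleistocene; D — Cisuralian; E — Paleocene; span 273.58 million years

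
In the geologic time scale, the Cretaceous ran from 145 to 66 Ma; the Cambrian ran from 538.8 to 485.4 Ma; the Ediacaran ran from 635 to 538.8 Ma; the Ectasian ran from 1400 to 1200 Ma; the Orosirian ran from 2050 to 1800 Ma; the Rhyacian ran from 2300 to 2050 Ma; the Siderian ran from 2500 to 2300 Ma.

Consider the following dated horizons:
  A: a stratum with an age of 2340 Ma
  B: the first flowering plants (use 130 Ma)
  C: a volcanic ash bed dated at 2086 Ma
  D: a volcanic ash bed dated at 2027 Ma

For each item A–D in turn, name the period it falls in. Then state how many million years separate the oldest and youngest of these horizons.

Match each age against the start–end ranges in the excerpt: A = 2340 Ma → Siderian (2500–2300); B = 130 Ma → Cretaceous (145–66); C = 2086 Ma → Rhyacian (2300–2050); D = 2027 Ma → Orosirian (2050–1800).
The largest age is 2340 Ma and the smallest is 130 Ma; their difference is 2210 Myr.

A — Siderian; B — Cretaceous; C — Rhyacian; D — Orosirian; span 2210 million years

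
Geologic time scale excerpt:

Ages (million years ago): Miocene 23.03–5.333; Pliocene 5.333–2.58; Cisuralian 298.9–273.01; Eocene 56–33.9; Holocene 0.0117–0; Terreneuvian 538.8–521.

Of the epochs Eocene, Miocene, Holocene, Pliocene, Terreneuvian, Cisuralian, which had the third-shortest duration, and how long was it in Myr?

Start − end for each: Eocene 56 − 33.9 = 22.1; Miocene 23.03 − 5.333 = 17.697; Holocene 0.0117 − 0 = 0.0117; Pliocene 5.333 − 2.58 = 2.753; Terreneuvian 538.8 − 521 = 17.8; Cisuralian 298.9 − 273.01 = 25.89.
Ranking these from shortest: Holocene < Pliocene < Miocene < Terreneuvian < Eocene < Cisuralian.
Position 3 in that ranking is Miocene, which lasted 17.697 Myr.

Miocene, 17.697 million years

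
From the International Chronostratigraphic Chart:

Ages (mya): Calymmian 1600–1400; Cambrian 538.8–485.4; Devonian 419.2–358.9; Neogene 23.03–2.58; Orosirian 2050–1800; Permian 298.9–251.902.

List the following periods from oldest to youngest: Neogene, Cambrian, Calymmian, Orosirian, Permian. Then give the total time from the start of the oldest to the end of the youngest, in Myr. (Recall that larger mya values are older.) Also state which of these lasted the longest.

Orosirian → Calymmian → Cambrian → Permian → Neogene; total span 2047.42 Myr; longest is Orosirian

From the excerpt: Neogene 23.03–2.58; Cambrian 538.8–485.4; Calymmian 1600–1400; Orosirian 2050–1800; Permian 298.9–251.902 (Ma).
Larger Ma is earlier, so the oldest is Orosirian and the youngest is Neogene; oldest to youngest: Orosirian, Calymmian, Cambrian, Permian, Neogene.
Oldest start 2050 minus youngest end 2.58 gives 2047.42 Myr overall.
Individual lengths (start − end): Orosirian 250; Cambrian 53.4; Neogene 20.45; Permian 46.998; Calymmian 200. The largest is Orosirian at 250 Myr.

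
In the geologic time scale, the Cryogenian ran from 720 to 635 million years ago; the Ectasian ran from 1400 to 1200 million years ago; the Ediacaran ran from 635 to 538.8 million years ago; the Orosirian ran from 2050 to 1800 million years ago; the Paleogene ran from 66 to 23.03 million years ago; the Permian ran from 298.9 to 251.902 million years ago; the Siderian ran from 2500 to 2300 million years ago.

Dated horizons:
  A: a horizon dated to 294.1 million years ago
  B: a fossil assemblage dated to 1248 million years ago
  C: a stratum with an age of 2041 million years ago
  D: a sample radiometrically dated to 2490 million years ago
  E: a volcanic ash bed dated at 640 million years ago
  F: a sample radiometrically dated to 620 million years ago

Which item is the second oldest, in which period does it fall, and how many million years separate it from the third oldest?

C, in the Orosirian; 793 million years to B

Sorted oldest-first by Ma: D (2490), C (2041), B (1248), E (640), F (620), A (294.1).
The second oldest is C at 2041 Ma, which lies in 2050–1800 Ma: the Orosirian.
The third oldest is B at 1248 Ma; separation = |2041 − 1248| = 793 Myr.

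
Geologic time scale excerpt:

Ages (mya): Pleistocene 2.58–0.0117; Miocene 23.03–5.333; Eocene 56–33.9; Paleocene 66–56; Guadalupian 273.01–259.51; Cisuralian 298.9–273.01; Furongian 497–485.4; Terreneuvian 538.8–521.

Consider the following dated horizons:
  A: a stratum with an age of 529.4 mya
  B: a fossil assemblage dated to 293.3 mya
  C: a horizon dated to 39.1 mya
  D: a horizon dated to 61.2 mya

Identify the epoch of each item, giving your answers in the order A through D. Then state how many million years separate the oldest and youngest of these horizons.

A: 529.4 Ma lies in 538.8–521 Ma, so Terreneuvian.
B: 293.3 Ma lies in 298.9–273.01 Ma, so Cisuralian.
C: 39.1 Ma lies in 56–33.9 Ma, so Eocene.
D: 61.2 Ma lies in 66–56 Ma, so Paleocene.
Oldest = 529.4 Ma, youngest = 39.1 Ma → span 490.3 Myr.

A — Terreneuvian; B — Cisuralian; C — Eocene; D — Paleocene; span 490.3 million years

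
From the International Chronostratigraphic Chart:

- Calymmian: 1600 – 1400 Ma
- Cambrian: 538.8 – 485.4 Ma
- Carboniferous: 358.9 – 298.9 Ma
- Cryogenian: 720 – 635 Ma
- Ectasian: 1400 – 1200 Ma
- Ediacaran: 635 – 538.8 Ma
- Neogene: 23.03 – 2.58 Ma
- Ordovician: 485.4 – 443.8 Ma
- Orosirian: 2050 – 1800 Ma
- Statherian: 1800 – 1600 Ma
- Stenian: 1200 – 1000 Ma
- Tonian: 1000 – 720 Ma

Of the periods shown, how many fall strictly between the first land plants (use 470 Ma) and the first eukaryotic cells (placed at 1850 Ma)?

8

The older date is 1850 Ma and the younger is 470 Ma.
Periods with start < 1850 and end > 470 Ma: Statherian (1800–1600), Calymmian (1600–1400), Ectasian (1400–1200), Stenian (1200–1000), Tonian (1000–720), Cryogenian (720–635), Ediacaran (635–538.8), Cambrian (538.8–485.4).
That is 8 complete periods.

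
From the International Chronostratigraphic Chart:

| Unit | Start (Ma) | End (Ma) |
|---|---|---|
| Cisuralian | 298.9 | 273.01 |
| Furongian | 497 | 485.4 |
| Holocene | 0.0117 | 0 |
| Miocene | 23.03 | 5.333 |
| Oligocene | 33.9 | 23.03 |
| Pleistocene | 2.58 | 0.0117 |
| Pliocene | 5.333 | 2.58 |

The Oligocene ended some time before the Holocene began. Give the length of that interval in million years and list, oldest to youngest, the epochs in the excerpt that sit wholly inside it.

23.0183 million years; Miocene, Pliocene, Pleistocene

The Oligocene closes at 23.03 Ma and the Holocene opens at 0.0117 Ma, so the interval is 23.03 − 0.0117 = 23.0183 Myr.
An epoch fits inside if it starts at or after 23.03 Ma and ends at or before 0.0117 Ma; oldest first that gives Miocene, Pliocene, Pleistocene.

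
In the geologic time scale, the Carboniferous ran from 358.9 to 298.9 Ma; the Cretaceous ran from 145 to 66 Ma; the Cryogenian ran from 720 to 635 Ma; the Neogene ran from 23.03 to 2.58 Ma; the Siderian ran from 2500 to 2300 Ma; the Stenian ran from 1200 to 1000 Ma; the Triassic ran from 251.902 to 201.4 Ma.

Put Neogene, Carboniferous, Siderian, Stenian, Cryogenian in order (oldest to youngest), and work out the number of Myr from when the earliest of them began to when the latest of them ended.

Siderian → Stenian → Cryogenian → Carboniferous → Neogene; total span 2497.42 Myr

Start ages (Ma): Siderian 2500, Stenian 1200, Cryogenian 720, Carboniferous 358.9, Neogene 23.03.
Ordered oldest to youngest: Siderian, Stenian, Cryogenian, Carboniferous, Neogene.
Span = 2500 − 2.58 = 2497.42 Myr.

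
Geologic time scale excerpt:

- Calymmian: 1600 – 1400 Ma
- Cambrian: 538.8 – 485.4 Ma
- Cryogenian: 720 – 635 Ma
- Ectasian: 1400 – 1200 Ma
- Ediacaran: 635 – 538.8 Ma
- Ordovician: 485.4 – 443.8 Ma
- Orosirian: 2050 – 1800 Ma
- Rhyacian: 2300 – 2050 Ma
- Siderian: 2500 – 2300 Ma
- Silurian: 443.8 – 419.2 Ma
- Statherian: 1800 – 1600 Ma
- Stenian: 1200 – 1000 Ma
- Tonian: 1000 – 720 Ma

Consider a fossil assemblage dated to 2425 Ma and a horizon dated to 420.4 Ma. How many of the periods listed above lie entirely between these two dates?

The older date is 2425 Ma and the younger is 420.4 Ma.
Periods with start < 2425 and end > 420.4 Ma: Rhyacian (2300–2050), Orosirian (2050–1800), Statherian (1800–1600), Calymmian (1600–1400), Ectasian (1400–1200), Stenian (1200–1000), Tonian (1000–720), Cryogenian (720–635), Ediacaran (635–538.8), Cambrian (538.8–485.4), Ordovician (485.4–443.8).
That is 11 complete periods.

11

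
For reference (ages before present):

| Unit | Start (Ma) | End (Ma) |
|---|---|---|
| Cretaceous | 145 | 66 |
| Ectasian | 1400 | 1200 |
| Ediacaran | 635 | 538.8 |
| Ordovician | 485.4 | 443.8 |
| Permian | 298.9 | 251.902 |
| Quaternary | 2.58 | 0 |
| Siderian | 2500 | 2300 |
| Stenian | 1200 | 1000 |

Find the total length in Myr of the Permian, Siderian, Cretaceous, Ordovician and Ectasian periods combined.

Each duration: Permian = 46.998; Siderian = 200; Cretaceous = 79; Ordovician = 41.6; Ectasian = 200.
Sum: 46.998 + 200 + 79 + 41.6 + 200 = 567.598 Myr.

567.598 million years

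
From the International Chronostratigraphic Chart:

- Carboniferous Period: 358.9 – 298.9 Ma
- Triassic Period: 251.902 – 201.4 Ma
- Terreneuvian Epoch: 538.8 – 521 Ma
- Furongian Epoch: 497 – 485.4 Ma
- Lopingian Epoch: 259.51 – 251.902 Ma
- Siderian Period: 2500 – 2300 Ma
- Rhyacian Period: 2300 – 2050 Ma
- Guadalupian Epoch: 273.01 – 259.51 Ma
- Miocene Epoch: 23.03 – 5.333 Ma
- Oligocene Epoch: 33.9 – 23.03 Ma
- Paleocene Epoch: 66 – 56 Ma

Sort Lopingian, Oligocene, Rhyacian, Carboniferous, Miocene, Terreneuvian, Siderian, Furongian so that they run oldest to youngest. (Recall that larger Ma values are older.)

Read off each span (Ma): Lopingian 259.51–251.902; Oligocene 33.9–23.03; Rhyacian 2300–2050; Carboniferous 358.9–298.9; Miocene 23.03–5.333; Terreneuvian 538.8–521; Siderian 2500–2300; Furongian 497–485.4.
Larger Ma is older, so oldest→youngest is Siderian, Rhyacian, Terreneuvian, Furongian, Carboniferous, Lopingian, Oligocene, Miocene.

Siderian → Rhyacian → Terreneuvian → Furongian → Carboniferous → Lopingian → Oligocene → Miocene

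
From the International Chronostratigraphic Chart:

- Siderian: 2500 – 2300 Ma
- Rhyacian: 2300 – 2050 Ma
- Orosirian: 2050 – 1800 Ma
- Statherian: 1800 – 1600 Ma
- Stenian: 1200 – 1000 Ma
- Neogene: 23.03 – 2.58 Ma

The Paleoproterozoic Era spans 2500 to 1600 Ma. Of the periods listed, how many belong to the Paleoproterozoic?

Periods inside 2500–1600 Ma: Siderian, Rhyacian, Orosirian, Statherian — 4 in total.

4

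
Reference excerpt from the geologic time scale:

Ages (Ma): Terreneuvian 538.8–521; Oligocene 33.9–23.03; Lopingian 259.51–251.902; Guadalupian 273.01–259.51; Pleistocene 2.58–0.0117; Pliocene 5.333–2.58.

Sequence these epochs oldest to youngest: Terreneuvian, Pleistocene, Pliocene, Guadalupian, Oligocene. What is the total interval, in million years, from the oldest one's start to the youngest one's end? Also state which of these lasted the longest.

Terreneuvian → Guadalupian → Oligocene → Pliocene → Pleistocene; total span 538.7883 Myr; longest is Terreneuvian

From the excerpt: Terreneuvian 538.8–521; Pleistocene 2.58–0.0117; Pliocene 5.333–2.58; Guadalupian 273.01–259.51; Oligocene 33.9–23.03 (Ma).
Larger Ma is earlier, so the oldest is Terreneuvian and the youngest is Pleistocene; oldest to youngest: Terreneuvian, Guadalupian, Oligocene, Pliocene, Pleistocene.
Oldest start 538.8 minus youngest end 0.0117 gives 538.7883 Myr overall.
Individual lengths (start − end): Pliocene 2.753; Terreneuvian 17.8; Pleistocene 2.5683; Oligocene 10.87; Guadalupian 13.5. The largest is Terreneuvian at 17.8 Myr.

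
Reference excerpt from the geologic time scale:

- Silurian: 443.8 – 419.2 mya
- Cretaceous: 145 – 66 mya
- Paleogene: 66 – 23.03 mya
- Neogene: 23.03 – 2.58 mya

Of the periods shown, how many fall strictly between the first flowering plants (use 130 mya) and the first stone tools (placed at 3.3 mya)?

1

The older date is 130 Ma and the younger is 3.3 Ma.
Periods with start < 130 and end > 3.3 Ma: Paleogene (66–23.03).
That is 1 complete period.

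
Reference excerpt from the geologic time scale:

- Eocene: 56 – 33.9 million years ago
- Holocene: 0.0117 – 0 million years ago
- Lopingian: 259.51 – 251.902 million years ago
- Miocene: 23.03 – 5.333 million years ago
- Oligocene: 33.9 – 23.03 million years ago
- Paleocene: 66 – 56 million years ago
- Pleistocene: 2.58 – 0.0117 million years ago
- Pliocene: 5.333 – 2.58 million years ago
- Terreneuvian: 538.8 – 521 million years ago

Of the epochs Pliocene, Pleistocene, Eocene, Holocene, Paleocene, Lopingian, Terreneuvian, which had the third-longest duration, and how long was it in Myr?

Paleocene, 10 million years

Start − end for each: Pliocene 5.333 − 2.58 = 2.753; Pleistocene 2.58 − 0.0117 = 2.5683; Eocene 56 − 33.9 = 22.1; Holocene 0.0117 − 0 = 0.0117; Paleocene 66 − 56 = 10; Lopingian 259.51 − 251.902 = 7.608; Terreneuvian 538.8 − 521 = 17.8.
Ranking these from longest: Eocene > Terreneuvian > Paleocene > Lopingian > Pliocene > Pleistocene > Holocene.
Position 3 in that ranking is Paleocene, which lasted 10 Myr.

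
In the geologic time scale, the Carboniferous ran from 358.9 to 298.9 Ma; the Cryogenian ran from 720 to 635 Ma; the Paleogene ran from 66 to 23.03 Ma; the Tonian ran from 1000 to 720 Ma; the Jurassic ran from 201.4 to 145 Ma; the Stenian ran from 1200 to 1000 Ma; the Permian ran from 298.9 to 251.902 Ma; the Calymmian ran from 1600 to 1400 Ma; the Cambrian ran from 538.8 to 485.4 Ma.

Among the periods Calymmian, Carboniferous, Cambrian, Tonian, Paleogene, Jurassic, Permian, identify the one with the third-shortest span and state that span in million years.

Cambrian, 53.4 million years

Durations: Calymmian 200; Carboniferous 60; Cambrian 53.4; Tonian 280; Paleogene 42.97; Jurassic 56.4; Permian 46.998 Myr.
Sorted shortest-first: Paleogene (42.97), Permian (46.998), Cambrian (53.4), Jurassic (56.4), Carboniferous (60), Calymmian (200), Tonian (280).
The third shortest is Cambrian at 53.4 Myr.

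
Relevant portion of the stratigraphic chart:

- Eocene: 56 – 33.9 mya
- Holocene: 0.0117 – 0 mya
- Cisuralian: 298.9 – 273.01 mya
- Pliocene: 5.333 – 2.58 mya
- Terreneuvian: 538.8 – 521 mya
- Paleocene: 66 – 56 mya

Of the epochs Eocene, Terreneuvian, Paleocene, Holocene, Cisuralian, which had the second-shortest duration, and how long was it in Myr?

Start − end for each: Eocene 56 − 33.9 = 22.1; Terreneuvian 538.8 − 521 = 17.8; Paleocene 66 − 56 = 10; Holocene 0.0117 − 0 = 0.0117; Cisuralian 298.9 − 273.01 = 25.89.
Ranking these from shortest: Holocene < Paleocene < Terreneuvian < Eocene < Cisuralian.
Position 2 in that ranking is Paleocene, which lasted 10 Myr.

Paleocene, 10 million years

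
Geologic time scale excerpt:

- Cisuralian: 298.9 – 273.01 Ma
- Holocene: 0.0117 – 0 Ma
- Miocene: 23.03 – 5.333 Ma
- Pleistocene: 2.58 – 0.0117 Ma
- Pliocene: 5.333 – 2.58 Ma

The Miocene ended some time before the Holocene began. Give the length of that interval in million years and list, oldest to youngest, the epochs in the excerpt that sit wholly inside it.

The Miocene closes at 5.333 Ma and the Holocene opens at 0.0117 Ma, so the interval is 5.333 − 0.0117 = 5.3213 Myr.
An epoch fits inside if it starts at or after 5.333 Ma and ends at or before 0.0117 Ma; oldest first that gives Pliocene, Pleistocene.

5.3213 million years; Pliocene, Pleistocene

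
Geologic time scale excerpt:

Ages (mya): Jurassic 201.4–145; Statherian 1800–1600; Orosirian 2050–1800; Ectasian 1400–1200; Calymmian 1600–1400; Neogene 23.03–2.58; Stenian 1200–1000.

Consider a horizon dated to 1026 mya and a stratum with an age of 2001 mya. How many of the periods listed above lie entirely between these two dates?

3

2001 Ma sits inside the Orosirian (2050–1800) and 1026 Ma inside the Stenian (1200–1000); neither of those is wholly between the two dates.
The listed periods lying completely between them are Statherian, Calymmian, Ectasian — 3 in all.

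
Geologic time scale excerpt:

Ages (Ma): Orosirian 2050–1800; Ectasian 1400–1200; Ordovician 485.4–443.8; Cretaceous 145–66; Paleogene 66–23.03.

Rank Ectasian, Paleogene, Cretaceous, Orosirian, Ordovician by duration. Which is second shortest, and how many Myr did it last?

Durations: Ectasian 200; Paleogene 42.97; Cretaceous 79; Orosirian 250; Ordovician 41.6 Myr.
Sorted shortest-first: Ordovician (41.6), Paleogene (42.97), Cretaceous (79), Ectasian (200), Orosirian (250).
The second shortest is Paleogene at 42.97 Myr.

Paleogene, 42.97 million years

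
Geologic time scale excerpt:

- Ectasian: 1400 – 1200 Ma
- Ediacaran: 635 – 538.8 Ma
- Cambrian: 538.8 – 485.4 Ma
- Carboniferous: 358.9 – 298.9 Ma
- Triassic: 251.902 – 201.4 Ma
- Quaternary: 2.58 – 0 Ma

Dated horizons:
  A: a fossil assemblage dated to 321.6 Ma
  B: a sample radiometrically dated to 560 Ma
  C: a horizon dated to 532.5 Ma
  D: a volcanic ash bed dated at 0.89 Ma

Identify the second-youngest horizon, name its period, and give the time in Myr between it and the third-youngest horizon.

A, in the Carboniferous; 210.9 million years to C

Sorted youngest-first by Ma: D (0.89), A (321.6), C (532.5), B (560).
The second youngest is A at 321.6 Ma, which lies in 358.9–298.9 Ma: the Carboniferous.
The third youngest is C at 532.5 Ma; separation = |321.6 − 532.5| = 210.9 Myr.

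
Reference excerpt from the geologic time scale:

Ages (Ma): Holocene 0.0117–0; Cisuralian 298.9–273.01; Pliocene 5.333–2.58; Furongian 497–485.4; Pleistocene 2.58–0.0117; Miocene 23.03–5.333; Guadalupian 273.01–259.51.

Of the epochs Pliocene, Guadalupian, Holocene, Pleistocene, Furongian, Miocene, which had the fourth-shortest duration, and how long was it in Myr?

Start − end for each: Pliocene 5.333 − 2.58 = 2.753; Guadalupian 273.01 − 259.51 = 13.5; Holocene 0.0117 − 0 = 0.0117; Pleistocene 2.58 − 0.0117 = 2.5683; Furongian 497 − 485.4 = 11.6; Miocene 23.03 − 5.333 = 17.697.
Ranking these from shortest: Holocene < Pleistocene < Pliocene < Furongian < Guadalupian < Miocene.
Position 4 in that ranking is Furongian, which lasted 11.6 Myr.

Furongian, 11.6 million years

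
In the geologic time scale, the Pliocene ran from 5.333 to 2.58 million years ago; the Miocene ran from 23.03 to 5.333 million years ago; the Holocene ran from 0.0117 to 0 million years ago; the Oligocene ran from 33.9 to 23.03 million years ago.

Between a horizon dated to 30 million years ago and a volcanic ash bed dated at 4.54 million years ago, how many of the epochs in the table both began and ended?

The older date is 30 Ma and the younger is 4.54 Ma.
Epochs with start < 30 and end > 4.54 Ma: Miocene (23.03–5.333).
That is 1 complete epoch.

1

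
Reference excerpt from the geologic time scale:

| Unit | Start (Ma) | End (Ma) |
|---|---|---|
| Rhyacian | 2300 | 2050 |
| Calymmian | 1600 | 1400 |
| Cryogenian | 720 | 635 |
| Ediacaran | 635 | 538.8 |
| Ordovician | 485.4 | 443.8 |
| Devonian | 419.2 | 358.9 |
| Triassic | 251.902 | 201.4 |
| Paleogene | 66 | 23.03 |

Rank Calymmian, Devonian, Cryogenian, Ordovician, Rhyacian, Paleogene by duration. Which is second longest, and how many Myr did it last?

Calymmian, 200 million years

Durations: Calymmian 200; Devonian 60.3; Cryogenian 85; Ordovician 41.6; Rhyacian 250; Paleogene 42.97 Myr.
Sorted longest-first: Rhyacian (250), Calymmian (200), Cryogenian (85), Devonian (60.3), Paleogene (42.97), Ordovician (41.6).
The second longest is Calymmian at 200 Myr.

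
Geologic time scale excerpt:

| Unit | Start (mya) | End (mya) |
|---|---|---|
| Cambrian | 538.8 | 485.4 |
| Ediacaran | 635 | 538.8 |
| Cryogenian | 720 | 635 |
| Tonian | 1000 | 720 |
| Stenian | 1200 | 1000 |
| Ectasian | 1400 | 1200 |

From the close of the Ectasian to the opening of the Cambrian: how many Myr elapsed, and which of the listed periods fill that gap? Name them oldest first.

661.2 million years; Stenian, Tonian, Cryogenian, Ediacaran

The Ectasian closes at 1200 Ma and the Cambrian opens at 538.8 Ma, so the interval is 1200 − 538.8 = 661.2 Myr.
A period fits inside if it starts at or after 1200 Ma and ends at or before 538.8 Ma; oldest first that gives Stenian, Tonian, Cryogenian, Ediacaran.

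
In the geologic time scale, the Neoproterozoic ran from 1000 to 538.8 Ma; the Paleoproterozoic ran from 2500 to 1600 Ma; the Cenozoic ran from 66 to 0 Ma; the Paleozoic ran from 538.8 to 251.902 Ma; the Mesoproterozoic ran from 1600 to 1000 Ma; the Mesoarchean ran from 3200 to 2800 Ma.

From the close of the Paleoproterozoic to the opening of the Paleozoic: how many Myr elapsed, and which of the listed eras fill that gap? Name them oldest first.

End of Paleoproterozoic = 1600 Ma; start of Paleozoic = 538.8 Ma.
Gap = 1600 − 538.8 = 1061.2 Myr.
Eras wholly inside 1600–538.8 Ma: Mesoproterozoic (1600–1000), Neoproterozoic (1000–538.8).

1061.2 million years; Mesoproterozoic, Neoproterozoic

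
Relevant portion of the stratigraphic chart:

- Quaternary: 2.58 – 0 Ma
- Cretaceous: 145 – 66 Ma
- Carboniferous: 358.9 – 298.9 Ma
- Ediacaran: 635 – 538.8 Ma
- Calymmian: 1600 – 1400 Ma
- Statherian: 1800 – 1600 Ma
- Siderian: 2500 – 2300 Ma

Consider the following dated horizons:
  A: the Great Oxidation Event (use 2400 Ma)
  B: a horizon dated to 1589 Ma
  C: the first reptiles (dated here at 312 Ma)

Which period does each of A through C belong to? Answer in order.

A: 2400 Ma lies in 2500–2300 Ma, so Siderian.
B: 1589 Ma lies in 1600–1400 Ma, so Calymmian.
C: 312 Ma lies in 358.9–298.9 Ma, so Carboniferous.

A — Siderian; B — Calymmian; C — Carboniferous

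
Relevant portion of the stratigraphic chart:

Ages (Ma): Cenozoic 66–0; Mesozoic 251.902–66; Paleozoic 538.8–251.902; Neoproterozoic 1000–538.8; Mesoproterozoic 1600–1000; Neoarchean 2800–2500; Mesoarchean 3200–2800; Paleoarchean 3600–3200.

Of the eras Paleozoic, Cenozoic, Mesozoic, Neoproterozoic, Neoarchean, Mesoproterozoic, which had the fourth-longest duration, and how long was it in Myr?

Start − end for each: Paleozoic 538.8 − 251.902 = 286.898; Cenozoic 66 − 0 = 66; Mesozoic 251.902 − 66 = 185.902; Neoproterozoic 1000 − 538.8 = 461.2; Neoarchean 2800 − 2500 = 300; Mesoproterozoic 1600 − 1000 = 600.
Ranking these from longest: Mesoproterozoic > Neoproterozoic > Neoarchean > Paleozoic > Mesozoic > Cenozoic.
Position 4 in that ranking is Paleozoic, which lasted 286.898 Myr.

Paleozoic, 286.898 million years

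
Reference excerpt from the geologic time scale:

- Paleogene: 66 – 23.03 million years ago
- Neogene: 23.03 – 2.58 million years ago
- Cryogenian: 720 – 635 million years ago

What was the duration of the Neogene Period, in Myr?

23.03 − 2.58 = 20.45 million years.

20.45 million years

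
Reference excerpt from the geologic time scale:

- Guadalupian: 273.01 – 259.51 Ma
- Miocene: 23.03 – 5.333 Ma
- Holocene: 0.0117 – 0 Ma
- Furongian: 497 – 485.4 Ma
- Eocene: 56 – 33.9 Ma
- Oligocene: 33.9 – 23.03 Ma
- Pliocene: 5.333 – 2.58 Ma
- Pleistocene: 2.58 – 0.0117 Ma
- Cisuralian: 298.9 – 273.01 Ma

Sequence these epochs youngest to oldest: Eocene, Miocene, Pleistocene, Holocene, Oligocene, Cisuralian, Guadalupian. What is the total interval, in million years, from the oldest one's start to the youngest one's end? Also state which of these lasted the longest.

From the excerpt: Eocene 56–33.9; Miocene 23.03–5.333; Pleistocene 2.58–0.0117; Holocene 0.0117–0; Oligocene 33.9–23.03; Cisuralian 298.9–273.01; Guadalupian 273.01–259.51 (Ma).
Larger Ma is earlier, so the oldest is Cisuralian and the youngest is Holocene; youngest to oldest: Holocene, Pleistocene, Miocene, Oligocene, Eocene, Guadalupian, Cisuralian.
Oldest start 298.9 minus youngest end 0 gives 298.9 Myr overall.
Individual lengths (start − end): Oligocene 10.87; Miocene 17.697; Holocene 0.0117; Pleistocene 2.5683; Eocene 22.1; Guadalupian 13.5; Cisuralian 25.89. The largest is Cisuralian at 25.89 Myr.

Holocene → Pleistocene → Miocene → Oligocene → Eocene → Guadalupian → Cisuralian; total span 298.9 Myr; longest is Cisuralian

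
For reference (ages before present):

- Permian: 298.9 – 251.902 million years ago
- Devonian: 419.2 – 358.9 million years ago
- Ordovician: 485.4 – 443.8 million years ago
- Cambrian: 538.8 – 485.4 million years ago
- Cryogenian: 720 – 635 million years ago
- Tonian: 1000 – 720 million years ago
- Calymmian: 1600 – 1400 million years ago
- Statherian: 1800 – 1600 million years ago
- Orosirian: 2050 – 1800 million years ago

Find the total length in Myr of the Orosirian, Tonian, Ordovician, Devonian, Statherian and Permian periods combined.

878.898 million years

Duration is start − end for each: (2050 − 1800) + (1000 − 720) + (485.4 − 443.8) + (419.2 − 358.9) + (1800 − 1600) + (298.9 − 251.902).
That is 250 + 280 + 41.6 + 60.3 + 200 + 46.998, which totals 878.898 million years.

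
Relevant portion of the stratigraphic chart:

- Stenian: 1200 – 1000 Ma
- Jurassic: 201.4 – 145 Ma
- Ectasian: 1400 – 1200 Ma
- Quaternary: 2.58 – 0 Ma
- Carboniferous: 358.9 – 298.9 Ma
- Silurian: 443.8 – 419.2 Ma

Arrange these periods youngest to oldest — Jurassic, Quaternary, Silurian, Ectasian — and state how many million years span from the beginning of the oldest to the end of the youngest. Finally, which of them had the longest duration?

Quaternary, Jurassic, Silurian, Ectasian; total span 1400 Myr; longest is Ectasian

From the excerpt: Jurassic 201.4–145; Quaternary 2.58–0; Silurian 443.8–419.2; Ectasian 1400–1200 (Ma).
Larger Ma is earlier, so the oldest is Ectasian and the youngest is Quaternary; youngest to oldest: Quaternary, Jurassic, Silurian, Ectasian.
Oldest start 1400 minus youngest end 0 gives 1400 Myr overall.
Individual lengths (start − end): Quaternary 2.58; Jurassic 56.4; Silurian 24.6; Ectasian 200. The largest is Ectasian at 200 Myr.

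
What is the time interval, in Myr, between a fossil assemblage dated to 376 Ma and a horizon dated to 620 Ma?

620 − 376 = 244 million years.

244 million years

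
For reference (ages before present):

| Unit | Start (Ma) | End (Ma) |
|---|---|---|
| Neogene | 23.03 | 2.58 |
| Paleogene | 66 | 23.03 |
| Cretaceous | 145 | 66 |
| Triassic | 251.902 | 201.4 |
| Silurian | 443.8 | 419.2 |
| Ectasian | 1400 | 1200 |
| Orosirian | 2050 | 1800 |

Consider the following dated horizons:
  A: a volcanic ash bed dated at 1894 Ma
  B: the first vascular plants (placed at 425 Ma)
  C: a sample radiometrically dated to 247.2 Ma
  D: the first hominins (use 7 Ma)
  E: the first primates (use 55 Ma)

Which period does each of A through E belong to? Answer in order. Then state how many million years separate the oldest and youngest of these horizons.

A — Orosirian; B — Silurian; C — Triassic; D — Neogene; E — Paleogene; span 1887 million years

A: 1894 Ma lies in 2050–1800 Ma, so Orosirian.
B: 425 Ma lies in 443.8–419.2 Ma, so Silurian.
C: 247.2 Ma lies in 251.902–201.4 Ma, so Triassic.
D: 7 Ma lies in 23.03–2.58 Ma, so Neogene.
E: 55 Ma lies in 66–23.03 Ma, so Paleogene.
Oldest = 1894 Ma, youngest = 7 Ma → span 1887 Myr.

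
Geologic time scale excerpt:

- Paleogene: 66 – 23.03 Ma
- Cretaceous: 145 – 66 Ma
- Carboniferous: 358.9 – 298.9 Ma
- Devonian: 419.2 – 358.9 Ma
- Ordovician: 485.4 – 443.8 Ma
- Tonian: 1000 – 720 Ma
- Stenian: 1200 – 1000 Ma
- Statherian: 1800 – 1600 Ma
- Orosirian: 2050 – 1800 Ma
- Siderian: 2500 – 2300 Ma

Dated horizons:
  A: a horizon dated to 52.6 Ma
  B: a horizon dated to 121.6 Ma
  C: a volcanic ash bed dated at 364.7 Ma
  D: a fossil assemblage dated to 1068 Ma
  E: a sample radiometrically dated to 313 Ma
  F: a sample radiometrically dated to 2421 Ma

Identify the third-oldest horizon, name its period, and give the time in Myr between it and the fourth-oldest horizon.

Larger Ma means older, so oldest first: F 2421 > D 1068 > C 364.7 > E 313 > B 121.6 > A 52.6.
Counting 3 along gives C (364.7 Ma); the excerpt puts that inside the Devonian, 419.2–358.9 Ma.
Next in line is E (313 Ma), and 364.7 − 313 = 51.7 Myr.

C, in the Devonian; 51.7 million years to E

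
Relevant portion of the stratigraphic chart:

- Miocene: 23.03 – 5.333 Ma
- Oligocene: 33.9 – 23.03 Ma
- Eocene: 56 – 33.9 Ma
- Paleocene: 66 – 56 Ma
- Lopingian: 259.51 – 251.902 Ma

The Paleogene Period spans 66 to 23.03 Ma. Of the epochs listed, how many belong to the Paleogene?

Epochs inside 66–23.03 Ma: Paleocene, Eocene, Oligocene — 3 in total.

3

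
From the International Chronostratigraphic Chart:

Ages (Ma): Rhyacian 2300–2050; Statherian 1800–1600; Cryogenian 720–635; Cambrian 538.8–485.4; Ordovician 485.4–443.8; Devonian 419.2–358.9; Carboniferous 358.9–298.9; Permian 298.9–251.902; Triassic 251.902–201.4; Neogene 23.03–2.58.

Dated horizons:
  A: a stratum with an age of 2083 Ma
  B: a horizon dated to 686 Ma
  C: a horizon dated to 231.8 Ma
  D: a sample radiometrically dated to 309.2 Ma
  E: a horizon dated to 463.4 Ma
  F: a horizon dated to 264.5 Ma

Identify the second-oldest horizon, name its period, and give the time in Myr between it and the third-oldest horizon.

Larger Ma means older, so oldest first: A 2083 > B 686 > E 463.4 > D 309.2 > F 264.5 > C 231.8.
Counting 2 along gives B (686 Ma); the excerpt puts that inside the Cryogenian, 720–635 Ma.
Next in line is E (463.4 Ma), and 686 − 463.4 = 222.6 Myr.

B, in the Cryogenian; 222.6 million years to E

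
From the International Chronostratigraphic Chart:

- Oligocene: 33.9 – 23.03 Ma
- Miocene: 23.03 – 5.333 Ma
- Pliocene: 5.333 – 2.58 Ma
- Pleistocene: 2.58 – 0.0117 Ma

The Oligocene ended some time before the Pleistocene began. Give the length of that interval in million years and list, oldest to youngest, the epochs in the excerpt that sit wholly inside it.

20.45 million years; Miocene, Pliocene

End of Oligocene = 23.03 Ma; start of Pleistocene = 2.58 Ma.
Gap = 23.03 − 2.58 = 20.45 Myr.
Epochs wholly inside 23.03–2.58 Ma: Miocene (23.03–5.333), Pliocene (5.333–2.58).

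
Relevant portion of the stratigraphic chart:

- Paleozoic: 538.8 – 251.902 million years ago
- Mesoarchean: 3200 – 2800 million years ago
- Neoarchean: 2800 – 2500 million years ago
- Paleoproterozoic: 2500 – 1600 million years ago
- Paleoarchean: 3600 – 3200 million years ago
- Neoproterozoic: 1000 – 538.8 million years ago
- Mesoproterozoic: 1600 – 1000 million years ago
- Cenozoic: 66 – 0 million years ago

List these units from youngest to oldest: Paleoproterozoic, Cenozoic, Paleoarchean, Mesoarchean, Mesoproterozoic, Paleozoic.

Sorting by start age (ascending Ma, since larger Ma = older): Cenozoic began 66, Paleozoic began 538.8, Mesoproterozoic began 1600, Paleoproterozoic began 2500, Mesoarchean began 3200, Paleoarchean began 3600.

Cenozoic, then Paleozoic, then Mesoproterozoic, then Paleoproterozoic, then Mesoarchean, then Paleoarchean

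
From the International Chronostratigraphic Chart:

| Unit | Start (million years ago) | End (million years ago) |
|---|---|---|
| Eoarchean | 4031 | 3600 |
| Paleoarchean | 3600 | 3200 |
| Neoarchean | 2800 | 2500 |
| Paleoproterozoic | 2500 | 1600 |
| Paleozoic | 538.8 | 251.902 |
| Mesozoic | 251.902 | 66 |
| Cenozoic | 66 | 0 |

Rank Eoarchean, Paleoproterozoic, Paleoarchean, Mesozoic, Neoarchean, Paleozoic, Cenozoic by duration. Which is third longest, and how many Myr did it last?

Paleoarchean, 400 million years

Durations: Eoarchean 431; Paleoproterozoic 900; Paleoarchean 400; Mesozoic 185.902; Neoarchean 300; Paleozoic 286.898; Cenozoic 66 Myr.
Sorted longest-first: Paleoproterozoic (900), Eoarchean (431), Paleoarchean (400), Neoarchean (300), Paleozoic (286.898), Mesozoic (185.902), Cenozoic (66).
The third longest is Paleoarchean at 400 Myr.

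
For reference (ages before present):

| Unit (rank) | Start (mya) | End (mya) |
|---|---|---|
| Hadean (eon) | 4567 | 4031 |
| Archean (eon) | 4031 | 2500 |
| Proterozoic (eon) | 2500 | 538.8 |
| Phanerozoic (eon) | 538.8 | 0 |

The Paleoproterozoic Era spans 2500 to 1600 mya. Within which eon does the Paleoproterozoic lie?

Proterozoic

The Paleoproterozoic (2500–1600 Ma) lies entirely within 2500–538.8 Ma, the Proterozoic Eon.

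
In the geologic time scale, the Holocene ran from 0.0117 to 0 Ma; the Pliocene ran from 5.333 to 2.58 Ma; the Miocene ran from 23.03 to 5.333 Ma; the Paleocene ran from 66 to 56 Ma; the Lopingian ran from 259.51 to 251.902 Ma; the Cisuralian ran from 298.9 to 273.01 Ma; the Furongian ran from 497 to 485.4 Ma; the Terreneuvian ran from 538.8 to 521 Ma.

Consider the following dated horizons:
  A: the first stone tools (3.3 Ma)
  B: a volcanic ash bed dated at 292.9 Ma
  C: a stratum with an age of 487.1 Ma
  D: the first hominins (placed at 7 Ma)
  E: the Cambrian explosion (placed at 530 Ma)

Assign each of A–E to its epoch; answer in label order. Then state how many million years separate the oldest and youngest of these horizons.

A: 3.3 Ma lies in 5.333–2.58 Ma, so Pliocene.
B: 292.9 Ma lies in 298.9–273.01 Ma, so Cisuralian.
C: 487.1 Ma lies in 497–485.4 Ma, so Furongian.
D: 7 Ma lies in 23.03–5.333 Ma, so Miocene.
E: 530 Ma lies in 538.8–521 Ma, so Terreneuvian.
Oldest = 530 Ma, youngest = 3.3 Ma → span 526.7 Myr.

A — Pliocene; B — Cisuralian; C — Furongian; D — Miocene; E — Terreneuvian; span 526.7 million years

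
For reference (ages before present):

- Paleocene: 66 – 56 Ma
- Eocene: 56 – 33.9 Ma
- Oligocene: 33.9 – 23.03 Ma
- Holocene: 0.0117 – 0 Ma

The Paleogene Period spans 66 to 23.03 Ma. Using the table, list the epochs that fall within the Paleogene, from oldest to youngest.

Epochs with both bounds inside 66–23.03 Ma: Paleocene (66–56), Eocene (56–33.9), Oligocene (33.9–23.03).

Paleocene, Eocene, Oligocene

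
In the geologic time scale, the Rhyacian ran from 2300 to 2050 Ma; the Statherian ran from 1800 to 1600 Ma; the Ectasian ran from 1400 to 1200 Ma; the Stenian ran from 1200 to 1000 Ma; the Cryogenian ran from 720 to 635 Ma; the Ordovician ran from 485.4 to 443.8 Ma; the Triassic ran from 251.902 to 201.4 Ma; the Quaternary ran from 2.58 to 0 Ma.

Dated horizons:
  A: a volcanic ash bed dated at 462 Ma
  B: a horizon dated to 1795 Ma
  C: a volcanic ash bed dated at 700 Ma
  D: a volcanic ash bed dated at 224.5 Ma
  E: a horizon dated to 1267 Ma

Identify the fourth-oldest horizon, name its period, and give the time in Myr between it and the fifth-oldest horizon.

Sorted oldest-first by Ma: B (1795), E (1267), C (700), A (462), D (224.5).
The fourth oldest is A at 462 Ma, which lies in 485.4–443.8 Ma: the Ordovician.
The fifth oldest is D at 224.5 Ma; separation = |462 − 224.5| = 237.5 Myr.

A, in the Ordovician; 237.5 million years to D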